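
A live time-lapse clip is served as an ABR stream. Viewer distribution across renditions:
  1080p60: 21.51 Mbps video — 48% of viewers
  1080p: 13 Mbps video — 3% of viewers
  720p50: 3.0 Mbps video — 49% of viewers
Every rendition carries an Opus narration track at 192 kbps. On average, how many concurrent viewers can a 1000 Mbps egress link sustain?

Audio: 192 kbps = 0.192 Mbps.
Average per-viewer bitrate: 0.48×21.702 + 0.03×13.192 + 0.49×3.192 = 12.377 Mbps.
1000 Mbps = 1,000 Mbps; 1,000 / 12.377 = 80.80 → 80.

80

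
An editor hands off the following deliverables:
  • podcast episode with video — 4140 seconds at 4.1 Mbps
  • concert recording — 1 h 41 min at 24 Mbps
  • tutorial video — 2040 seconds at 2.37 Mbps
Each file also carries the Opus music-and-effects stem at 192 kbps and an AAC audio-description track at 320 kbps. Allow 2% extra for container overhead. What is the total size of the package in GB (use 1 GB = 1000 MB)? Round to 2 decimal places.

Audio total: 192 + 320 = 512 kbps = 0.512 Mbps.
podcast episode with video: 4.612 Mbps × 4140 s × 1.02 = 19475.6 Mb
concert recording: 24.512 Mbps × 6060 s × 1.02 = 151513.6 Mb
tutorial video: 2.882 Mbps × 2040 s × 1.02 = 5996.9 Mb
Total: 176986.0 Mb = 22123.2 MB.
= 22.12 GB.

22.12 GB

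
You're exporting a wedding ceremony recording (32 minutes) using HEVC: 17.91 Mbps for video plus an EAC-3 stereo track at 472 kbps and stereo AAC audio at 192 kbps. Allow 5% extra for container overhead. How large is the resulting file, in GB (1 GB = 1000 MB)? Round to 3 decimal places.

4.681 GB

32 min = 1920 s
Audio total: 472 + 192 = 664 kbps = 0.664 Mbps.
Total bitrate: 17.91 + 0.664 = 18.574 Mbps.
Stream data: 18.574 Mbps × 1920 s = 35662.1 Mb.
With 5% container overhead: ×1.05.
37,445 Mb ÷ 8 = 4,681 MB → 4.681 GB.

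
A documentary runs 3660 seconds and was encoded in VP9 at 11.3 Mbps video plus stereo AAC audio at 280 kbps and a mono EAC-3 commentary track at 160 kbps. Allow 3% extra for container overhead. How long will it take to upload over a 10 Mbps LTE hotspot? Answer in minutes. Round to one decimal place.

73.8 minutes

Audio total: 280 + 160 = 440 kbps = 0.440 Mbps.
Total bitrate: 11.740 Mbps.
File: 11.740 Mbps × 3660 s = 42968.4 Mb.
With 3% container overhead: ×1.03. → 44257.5 Mb.
At 10 Mbps: 44257.5 / 10 = 4425.7 s ≈ 73.8 minutes.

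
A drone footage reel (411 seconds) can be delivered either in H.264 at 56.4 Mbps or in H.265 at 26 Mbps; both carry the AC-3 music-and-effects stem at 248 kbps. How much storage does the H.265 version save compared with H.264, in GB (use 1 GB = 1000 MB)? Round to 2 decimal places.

1.56 GB

Audio: 248 kbps = 0.248 Mbps.
H.264: 56.648 Mbps × 411 s = 23282.3 Mb = 2.910 GB.
H.265: 26.248 Mbps × 411 s = 10787.9 Mb = 1.348 GB.
Saving: 2.910 − 1.348 = 1.562 GB.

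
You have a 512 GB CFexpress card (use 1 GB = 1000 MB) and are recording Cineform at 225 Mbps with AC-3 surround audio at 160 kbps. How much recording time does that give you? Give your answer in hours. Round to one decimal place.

5.1 hours

Audio: 160 kbps = 0.160 Mbps.
Total bitrate: 225 + 0.160 = 225.160 Mbps.
Capacity: 512 GB = 4,096,000 Mb.
Recording time: 4,096,000 / 225.160 = 18,192 s ≈ 5.05 hours.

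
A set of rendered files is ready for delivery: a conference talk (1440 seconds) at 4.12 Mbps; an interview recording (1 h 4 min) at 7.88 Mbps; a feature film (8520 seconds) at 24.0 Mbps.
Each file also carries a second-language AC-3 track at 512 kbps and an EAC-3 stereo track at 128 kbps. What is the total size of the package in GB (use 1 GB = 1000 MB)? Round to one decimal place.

Audio total: 512 + 128 = 640 kbps = 0.640 Mbps.
conference talk: 4.760 Mbps × 1440 s = 6854.4 Mb
interview recording: 8.520 Mbps × 3840 s = 32716.8 Mb
feature film: 24.640 Mbps × 8520 s = 209932.8 Mb
Total: 249504.0 Mb = 31188.0 MB.
= 31.19 GB.

31.2 GB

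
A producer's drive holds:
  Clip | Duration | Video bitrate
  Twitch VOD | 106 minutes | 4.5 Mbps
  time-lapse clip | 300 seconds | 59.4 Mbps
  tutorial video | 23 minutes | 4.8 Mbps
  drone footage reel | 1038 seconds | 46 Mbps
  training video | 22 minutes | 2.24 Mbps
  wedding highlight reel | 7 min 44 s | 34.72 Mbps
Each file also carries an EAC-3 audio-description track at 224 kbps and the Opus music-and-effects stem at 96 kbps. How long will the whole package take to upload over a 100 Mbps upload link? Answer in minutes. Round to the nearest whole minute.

21 minutes

Audio total: 224 + 96 = 320 kbps = 0.320 Mbps.
Twitch VOD: 4.820 Mbps × 6360 s = 30655.2 Mb
time-lapse clip: 59.720 Mbps × 300 s = 17916.0 Mb
tutorial video: 5.120 Mbps × 1380 s = 7065.6 Mb
drone footage reel: 46.320 Mbps × 1038 s = 48080.2 Mb
training video: 2.560 Mbps × 1320 s = 3379.2 Mb
wedding highlight reel: 35.040 Mbps × 464 s = 16258.6 Mb
Total: 123354.7 Mb = 15419.3 MB.
At 100 Mbps: 123354.7 / 100 = 1234 s ≈ 20.6 minutes.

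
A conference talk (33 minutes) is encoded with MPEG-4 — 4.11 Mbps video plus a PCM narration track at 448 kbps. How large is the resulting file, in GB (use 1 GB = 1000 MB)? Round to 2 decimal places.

1.13 GB

33 min = 1980 s
Audio: 448 kbps = 0.448 Mbps.
Total bitrate: 4.11 + 0.448 = 4.558 Mbps.
Stream data: 4.558 Mbps × 1980 s = 9024.8 Mb.
9,025 Mb ÷ 8 = 1,128 MB → 1.128 GB.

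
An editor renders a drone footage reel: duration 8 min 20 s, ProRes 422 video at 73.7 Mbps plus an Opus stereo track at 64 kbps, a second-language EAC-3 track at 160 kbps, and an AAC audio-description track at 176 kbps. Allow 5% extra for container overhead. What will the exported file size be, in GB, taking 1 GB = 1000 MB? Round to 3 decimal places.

4.863 GB

8 min 20 s = 500 s
Audio total: 64 + 160 + 176 = 400 kbps = 0.400 Mbps.
Total bitrate: 73.7 + 0.400 = 74.100 Mbps.
Stream data: 74.100 Mbps × 500 s = 37050.0 Mb.
With 5% container overhead: ×1.05.
38,902 Mb ÷ 8 = 4,863 MB → 4.863 GB.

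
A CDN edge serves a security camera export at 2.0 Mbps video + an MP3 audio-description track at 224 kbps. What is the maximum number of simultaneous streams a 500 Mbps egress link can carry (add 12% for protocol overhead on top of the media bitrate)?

Audio: 224 kbps = 0.224 Mbps.
Per-viewer media rate: 2.224 Mbps.
On the wire with 12% overhead: 2.491 Mbps.
500 Mbps = 500.0 Mbps; 500.0 / 2.491 = 200.73 → 200 viewers.

200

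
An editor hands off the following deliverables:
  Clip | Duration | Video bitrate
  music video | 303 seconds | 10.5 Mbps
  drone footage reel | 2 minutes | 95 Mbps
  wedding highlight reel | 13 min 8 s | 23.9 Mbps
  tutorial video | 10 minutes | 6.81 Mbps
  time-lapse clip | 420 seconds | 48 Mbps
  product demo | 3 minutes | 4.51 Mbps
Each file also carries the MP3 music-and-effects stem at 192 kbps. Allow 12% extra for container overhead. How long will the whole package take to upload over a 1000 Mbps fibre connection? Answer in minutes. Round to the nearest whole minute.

1 minutes

Audio: 192 kbps = 0.192 Mbps.
music video: 10.692 Mbps × 303 s × 1.12 = 3628.4 Mb
drone footage reel: 95.192 Mbps × 120 s × 1.12 = 12793.8 Mb
wedding highlight reel: 24.092 Mbps × 788 s × 1.12 = 21262.6 Mb
tutorial video: 7.002 Mbps × 600 s × 1.12 = 4705.3 Mb
time-lapse clip: 48.192 Mbps × 420 s × 1.12 = 22669.5 Mb
product demo: 4.702 Mbps × 180 s × 1.12 = 947.9 Mb
Total: 66007.7 Mb = 8251.0 MB.
At 1000 Mbps: 66007.7 / 1000 = 66 s ≈ 1.1 minutes.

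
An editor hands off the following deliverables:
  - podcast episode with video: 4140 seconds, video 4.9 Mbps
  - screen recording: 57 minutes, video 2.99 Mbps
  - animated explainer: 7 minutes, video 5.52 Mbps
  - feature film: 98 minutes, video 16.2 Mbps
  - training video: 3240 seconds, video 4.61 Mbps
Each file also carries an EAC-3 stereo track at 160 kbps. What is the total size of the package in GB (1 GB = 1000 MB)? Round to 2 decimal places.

18.22 GB

Audio: 160 kbps = 0.160 Mbps.
podcast episode with video: 5.060 Mbps × 4140 s = 20948.4 Mb
screen recording: 3.150 Mbps × 3420 s = 10773.0 Mb
animated explainer: 5.680 Mbps × 420 s = 2385.6 Mb
feature film: 16.360 Mbps × 5880 s = 96196.8 Mb
training video: 4.770 Mbps × 3240 s = 15454.8 Mb
Total: 145758.6 Mb = 18219.8 MB.
= 18.22 GB.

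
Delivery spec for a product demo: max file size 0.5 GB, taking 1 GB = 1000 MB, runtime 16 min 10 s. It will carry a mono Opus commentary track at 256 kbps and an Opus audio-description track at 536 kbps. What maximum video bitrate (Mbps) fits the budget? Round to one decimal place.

3.3 Mbps

Budget: 0.5 GB = 4000.0 Mb.
16 min 10 s = 970 s
Total bitrate budget: 4000.0 Mb / 970 s = 4.124 Mbps.
Audio total: 256 + 536 = 792 kbps = 0.792 Mbps.
Video: 4.124 − 0.792 = 3.332 Mbps.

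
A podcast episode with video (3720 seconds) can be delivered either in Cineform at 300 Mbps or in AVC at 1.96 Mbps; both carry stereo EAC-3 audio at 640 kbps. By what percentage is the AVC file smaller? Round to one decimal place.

Audio: 640 kbps = 0.640 Mbps.
Cineform: 300.640 Mbps × 3720 s = 1118380.8 Mb = 139.798 GB.
AVC: 2.600 Mbps × 3720 s = 9672.0 Mb = 1.209 GB.
Reduction: (1 − 1.209/139.798) × 100 = 99.14%.

99.1%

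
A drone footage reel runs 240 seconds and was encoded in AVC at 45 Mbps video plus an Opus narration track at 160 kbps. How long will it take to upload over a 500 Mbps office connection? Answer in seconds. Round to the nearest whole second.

22 seconds

Audio: 160 kbps = 0.160 Mbps.
Total bitrate: 45.160 Mbps.
File: 45.160 Mbps × 240 s = 10838.4 Mb.
At 500 Mbps: 10838.4 / 500 = 21.7 s ≈ 21.7 seconds.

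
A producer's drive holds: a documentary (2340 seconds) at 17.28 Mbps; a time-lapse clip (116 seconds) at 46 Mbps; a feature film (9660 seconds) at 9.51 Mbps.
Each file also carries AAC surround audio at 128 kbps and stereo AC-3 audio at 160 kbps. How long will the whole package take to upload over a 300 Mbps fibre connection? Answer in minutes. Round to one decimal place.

Audio total: 128 + 160 = 288 kbps = 0.288 Mbps.
documentary: 17.568 Mbps × 2340 s = 41109.1 Mb
time-lapse clip: 46.288 Mbps × 116 s = 5369.4 Mb
feature film: 9.798 Mbps × 9660 s = 94648.7 Mb
Total: 141127.2 Mb = 17640.9 MB.
At 300 Mbps: 141127.2 / 300 = 470 s ≈ 7.84 minutes.

7.8 minutes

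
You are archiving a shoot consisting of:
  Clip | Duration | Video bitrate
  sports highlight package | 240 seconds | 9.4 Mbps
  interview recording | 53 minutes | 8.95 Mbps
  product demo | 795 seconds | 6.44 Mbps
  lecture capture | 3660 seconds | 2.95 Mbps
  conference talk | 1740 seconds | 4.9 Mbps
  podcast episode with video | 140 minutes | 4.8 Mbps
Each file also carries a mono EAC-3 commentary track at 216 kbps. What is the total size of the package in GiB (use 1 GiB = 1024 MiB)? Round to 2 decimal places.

11.57 GiB

Audio: 216 kbps = 0.216 Mbps.
sports highlight package: 9.616 Mbps × 240 s = 2307.8 Mb
interview recording: 9.166 Mbps × 3180 s = 29147.9 Mb
product demo: 6.656 Mbps × 795 s = 5291.5 Mb
lecture capture: 3.166 Mbps × 3660 s = 11587.6 Mb
conference talk: 5.116 Mbps × 1740 s = 8901.8 Mb
podcast episode with video: 5.016 Mbps × 8400 s = 42134.4 Mb
Total: 99371.0 Mb = 12421.4 MB.
= 11.57 GiB.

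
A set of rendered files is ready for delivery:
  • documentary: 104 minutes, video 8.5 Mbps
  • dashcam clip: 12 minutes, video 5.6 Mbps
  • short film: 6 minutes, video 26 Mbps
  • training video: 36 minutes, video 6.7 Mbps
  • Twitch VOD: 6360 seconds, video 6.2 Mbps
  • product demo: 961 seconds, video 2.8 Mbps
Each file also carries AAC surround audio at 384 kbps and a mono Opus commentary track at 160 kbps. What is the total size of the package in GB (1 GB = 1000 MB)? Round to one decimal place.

16.5 GB

Audio total: 384 + 160 = 544 kbps = 0.544 Mbps.
documentary: 9.044 Mbps × 6240 s = 56434.6 Mb
dashcam clip: 6.144 Mbps × 720 s = 4423.7 Mb
short film: 26.544 Mbps × 360 s = 9555.8 Mb
training video: 7.244 Mbps × 2160 s = 15647.0 Mb
Twitch VOD: 6.744 Mbps × 6360 s = 42891.8 Mb
product demo: 3.344 Mbps × 961 s = 3213.6 Mb
Total: 132166.5 Mb = 16520.8 MB.
= 16.52 GB.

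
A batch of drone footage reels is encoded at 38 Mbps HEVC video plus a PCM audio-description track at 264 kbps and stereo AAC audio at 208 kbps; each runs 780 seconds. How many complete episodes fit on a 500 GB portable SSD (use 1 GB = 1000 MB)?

133

Audio total: 264 + 208 = 472 kbps = 0.472 Mbps.
Total bitrate: 38.472 Mbps.
Per item: 38.472 Mbps × 780 s = 30,008 Mb = 3,751 MB.
Capacity: 500 GB = 4,000,000 Mb; 133.30 items → 133 complete.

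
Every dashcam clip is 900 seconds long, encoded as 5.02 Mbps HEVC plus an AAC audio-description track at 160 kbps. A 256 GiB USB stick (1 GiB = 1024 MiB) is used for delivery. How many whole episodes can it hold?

471

Audio: 160 kbps = 0.160 Mbps.
Total bitrate: 5.180 Mbps.
Per item: 5.180 Mbps × 900 s = 4,662 Mb = 582.8 MB.
Capacity: 256 GiB = 2,199,023 Mb; 471.69 items → 471 complete.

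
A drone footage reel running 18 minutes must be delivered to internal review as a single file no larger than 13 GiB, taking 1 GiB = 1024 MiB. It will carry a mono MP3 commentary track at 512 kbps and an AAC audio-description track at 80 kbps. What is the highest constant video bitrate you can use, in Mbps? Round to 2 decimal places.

102.81 Mbps

Budget: 13 GiB = 111669.1 Mb.
18 min = 1080 s
Total bitrate budget: 111669.1 Mb / 1080 s = 103.397 Mbps.
Audio total: 512 + 80 = 592 kbps = 0.592 Mbps.
Video: 103.397 − 0.592 = 102.805 Mbps.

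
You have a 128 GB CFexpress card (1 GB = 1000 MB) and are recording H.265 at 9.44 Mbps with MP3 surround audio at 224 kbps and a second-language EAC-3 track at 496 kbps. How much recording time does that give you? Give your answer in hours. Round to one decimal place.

28.0 hours

Audio total: 224 + 496 = 720 kbps = 0.720 Mbps.
Total bitrate: 9.44 + 0.720 = 10.160 Mbps.
Capacity: 128 GB = 1,024,000 Mb.
Recording time: 1,024,000 / 10.160 = 100,787 s ≈ 28.0 hours.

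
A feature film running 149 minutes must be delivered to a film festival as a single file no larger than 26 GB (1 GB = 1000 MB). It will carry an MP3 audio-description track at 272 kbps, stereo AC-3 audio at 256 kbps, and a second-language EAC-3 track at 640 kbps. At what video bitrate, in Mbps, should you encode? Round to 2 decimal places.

22.10 Mbps

Budget: 26 GB = 208000.0 Mb.
149 min = 8940 s
Total bitrate budget: 208000.0 Mb / 8940 s = 23.266 Mbps.
Audio total: 272 + 256 + 640 = 1168 kbps = 1.168 Mbps.
Video: 23.266 − 1.168 = 22.098 Mbps.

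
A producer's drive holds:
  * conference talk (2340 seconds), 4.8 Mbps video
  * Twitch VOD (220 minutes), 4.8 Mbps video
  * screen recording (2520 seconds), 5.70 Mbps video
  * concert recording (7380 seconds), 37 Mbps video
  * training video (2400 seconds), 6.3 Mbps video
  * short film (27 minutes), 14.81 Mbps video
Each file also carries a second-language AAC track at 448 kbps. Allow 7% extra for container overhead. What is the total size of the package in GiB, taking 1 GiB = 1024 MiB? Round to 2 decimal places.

Audio: 448 kbps = 0.448 Mbps.
conference talk: 5.248 Mbps × 2340 s × 1.07 = 13139.9 Mb
Twitch VOD: 5.248 Mbps × 13200 s × 1.07 = 74122.8 Mb
screen recording: 6.148 Mbps × 2520 s × 1.07 = 16577.5 Mb
concert recording: 37.448 Mbps × 7380 s × 1.07 = 295711.9 Mb
training video: 6.748 Mbps × 2400 s × 1.07 = 17328.9 Mb
short film: 15.258 Mbps × 1620 s × 1.07 = 26448.2 Mb
Total: 443329.1 Mb = 55416.1 MB.
= 51.61 GiB.

51.61 GiB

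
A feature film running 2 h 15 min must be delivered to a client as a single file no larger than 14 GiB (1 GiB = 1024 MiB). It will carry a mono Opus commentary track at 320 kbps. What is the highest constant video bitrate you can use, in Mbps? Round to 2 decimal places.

14.53 Mbps

Budget: 14 GiB = 120259.1 Mb.
2 h 15 min = 135 min = 8100 s
Total bitrate budget: 120259.1 Mb / 8100 s = 14.847 Mbps.
Audio: 320 kbps = 0.320 Mbps.
Video: 14.847 − 0.320 = 14.527 Mbps.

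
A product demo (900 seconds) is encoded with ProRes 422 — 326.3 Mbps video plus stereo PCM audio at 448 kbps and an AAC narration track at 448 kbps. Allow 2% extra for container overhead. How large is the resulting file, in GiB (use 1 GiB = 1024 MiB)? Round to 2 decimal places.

Audio total: 448 + 448 = 896 kbps = 0.896 Mbps.
Total bitrate: 326.3 + 0.896 = 327.196 Mbps.
Stream data: 327.196 Mbps × 900 s = 294476.4 Mb.
With 2% container overhead: ×1.02.
300,366 Mb = 37,545,741,000 bytes ÷ 1,073,741,824 = 34.97 GiB.

34.97 GiB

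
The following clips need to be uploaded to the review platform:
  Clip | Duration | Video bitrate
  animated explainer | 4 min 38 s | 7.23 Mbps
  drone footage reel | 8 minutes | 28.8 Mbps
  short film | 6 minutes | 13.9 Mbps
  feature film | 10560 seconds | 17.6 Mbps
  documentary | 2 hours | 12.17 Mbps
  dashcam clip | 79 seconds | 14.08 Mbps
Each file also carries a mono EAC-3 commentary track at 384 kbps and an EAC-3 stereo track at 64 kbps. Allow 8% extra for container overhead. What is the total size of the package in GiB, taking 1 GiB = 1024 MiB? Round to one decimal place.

38.2 GiB

Audio total: 384 + 64 = 448 kbps = 0.448 Mbps.
animated explainer: 7.678 Mbps × 278 s × 1.08 = 2305.2 Mb
drone footage reel: 29.248 Mbps × 480 s × 1.08 = 15162.2 Mb
short film: 14.348 Mbps × 360 s × 1.08 = 5578.5 Mb
feature film: 18.048 Mbps × 10560 s × 1.08 = 205833.8 Mb
documentary: 12.618 Mbps × 7200 s × 1.08 = 98117.6 Mb
dashcam clip: 14.528 Mbps × 79 s × 1.08 = 1239.5 Mb
Total: 328236.8 Mb = 41029.6 MB.
= 38.21 GiB.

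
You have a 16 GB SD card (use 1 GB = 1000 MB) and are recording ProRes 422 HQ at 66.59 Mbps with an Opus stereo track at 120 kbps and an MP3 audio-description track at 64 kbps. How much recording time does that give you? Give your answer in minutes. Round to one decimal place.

31.9 minutes

Audio total: 120 + 64 = 184 kbps = 0.184 Mbps.
Total bitrate: 66.59 + 0.184 = 66.774 Mbps.
Capacity: 16 GB = 128,000 Mb.
Recording time: 128,000 / 66.774 = 1,917 s ≈ 31.9 minutes.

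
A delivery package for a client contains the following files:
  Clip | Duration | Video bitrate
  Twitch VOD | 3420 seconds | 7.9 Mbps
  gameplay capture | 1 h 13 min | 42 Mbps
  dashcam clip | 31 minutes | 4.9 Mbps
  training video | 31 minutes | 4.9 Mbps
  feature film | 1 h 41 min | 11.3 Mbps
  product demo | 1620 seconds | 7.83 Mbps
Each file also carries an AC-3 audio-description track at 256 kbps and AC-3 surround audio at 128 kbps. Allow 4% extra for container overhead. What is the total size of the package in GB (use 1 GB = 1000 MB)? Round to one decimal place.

Audio total: 256 + 128 = 384 kbps = 0.384 Mbps.
Twitch VOD: 8.284 Mbps × 3420 s × 1.04 = 29464.5 Mb
gameplay capture: 42.384 Mbps × 4380 s × 1.04 = 193067.6 Mb
dashcam clip: 5.284 Mbps × 1860 s × 1.04 = 10221.4 Mb
training video: 5.284 Mbps × 1860 s × 1.04 = 10221.4 Mb
feature film: 11.684 Mbps × 6060 s × 1.04 = 73637.2 Mb
product demo: 8.214 Mbps × 1620 s × 1.04 = 13838.9 Mb
Total: 330451.1 Mb = 41306.4 MB.
= 41.31 GB.

41.3 GB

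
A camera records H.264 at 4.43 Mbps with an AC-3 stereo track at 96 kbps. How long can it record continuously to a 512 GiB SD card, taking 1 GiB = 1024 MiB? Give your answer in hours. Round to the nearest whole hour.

Audio: 96 kbps = 0.096 Mbps.
Total bitrate: 4.43 + 0.096 = 4.526 Mbps.
Capacity: 512 GiB = 4,398,047 Mb.
Recording time: 4,398,047 / 4.526 = 971,729 s ≈ 270 hours.

270 hours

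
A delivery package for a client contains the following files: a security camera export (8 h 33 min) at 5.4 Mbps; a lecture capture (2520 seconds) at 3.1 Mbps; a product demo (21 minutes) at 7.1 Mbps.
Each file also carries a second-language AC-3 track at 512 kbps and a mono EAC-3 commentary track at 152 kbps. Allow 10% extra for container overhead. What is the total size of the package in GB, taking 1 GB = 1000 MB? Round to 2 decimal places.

28.31 GB

Audio total: 512 + 152 = 664 kbps = 0.664 Mbps.
security camera export: 6.064 Mbps × 30780 s × 1.10 = 205314.9 Mb
lecture capture: 3.764 Mbps × 2520 s × 1.10 = 10433.8 Mb
product demo: 7.764 Mbps × 1260 s × 1.10 = 10760.9 Mb
Total: 226509.6 Mb = 28313.7 MB.
= 28.31 GB.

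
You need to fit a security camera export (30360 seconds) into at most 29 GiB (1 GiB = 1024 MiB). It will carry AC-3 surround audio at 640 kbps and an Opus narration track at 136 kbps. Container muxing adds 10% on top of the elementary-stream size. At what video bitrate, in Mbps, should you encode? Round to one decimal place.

6.7 Mbps

Budget: 29 GiB = 249108.1 Mb.
Stream payload after overhead: 249108.1 / 1.10 = 226461.9 Mb.
Total bitrate budget: 226461.9 Mb / 30360 s = 7.459 Mbps.
Audio total: 640 + 136 = 776 kbps = 0.776 Mbps.
Video: 7.459 − 0.776 = 6.683 Mbps.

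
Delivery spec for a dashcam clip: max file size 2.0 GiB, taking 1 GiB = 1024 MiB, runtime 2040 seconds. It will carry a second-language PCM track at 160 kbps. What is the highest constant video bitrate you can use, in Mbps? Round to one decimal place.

8.3 Mbps

Budget: 2.0 GiB = 17179.9 Mb.
Total bitrate budget: 17179.9 Mb / 2040 s = 8.422 Mbps.
Audio: 160 kbps = 0.160 Mbps.
Video: 8.422 − 0.160 = 8.262 Mbps.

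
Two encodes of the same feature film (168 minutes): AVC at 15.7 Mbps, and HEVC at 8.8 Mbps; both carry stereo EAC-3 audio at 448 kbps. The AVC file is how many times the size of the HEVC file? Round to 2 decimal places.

168 min = 10080 s
Audio: 448 kbps = 0.448 Mbps.
AVC: 16.148 Mbps × 10080 s = 162771.8 Mb = 18.949 GiB.
HEVC: 9.248 Mbps × 10080 s = 93219.8 Mb = 10.852 GiB.
Ratio: 18.949 / 10.852 = 1.746.

1.75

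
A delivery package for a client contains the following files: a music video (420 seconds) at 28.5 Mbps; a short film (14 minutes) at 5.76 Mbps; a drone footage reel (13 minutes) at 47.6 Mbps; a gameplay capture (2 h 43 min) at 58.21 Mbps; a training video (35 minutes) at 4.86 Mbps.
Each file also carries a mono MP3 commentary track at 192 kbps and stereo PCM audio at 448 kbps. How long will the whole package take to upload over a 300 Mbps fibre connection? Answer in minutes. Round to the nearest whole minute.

36 minutes

Audio total: 192 + 448 = 640 kbps = 0.640 Mbps.
music video: 29.140 Mbps × 420 s = 12238.8 Mb
short film: 6.400 Mbps × 840 s = 5376.0 Mb
drone footage reel: 48.240 Mbps × 780 s = 37627.2 Mb
gameplay capture: 58.850 Mbps × 9780 s = 575553.0 Mb
training video: 5.500 Mbps × 2100 s = 11550.0 Mb
Total: 642345.0 Mb = 80293.1 MB.
At 300 Mbps: 642345.0 / 300 = 2141 s ≈ 35.7 minutes.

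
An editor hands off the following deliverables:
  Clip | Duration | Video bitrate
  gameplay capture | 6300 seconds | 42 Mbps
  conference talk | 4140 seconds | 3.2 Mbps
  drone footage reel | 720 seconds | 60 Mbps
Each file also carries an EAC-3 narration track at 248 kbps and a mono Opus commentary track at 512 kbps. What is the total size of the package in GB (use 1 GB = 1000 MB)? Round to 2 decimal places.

Audio total: 248 + 512 = 760 kbps = 0.760 Mbps.
gameplay capture: 42.760 Mbps × 6300 s = 269388.0 Mb
conference talk: 3.960 Mbps × 4140 s = 16394.4 Mb
drone footage reel: 60.760 Mbps × 720 s = 43747.2 Mb
Total: 329529.6 Mb = 41191.2 MB.
= 41.19 GB.

41.19 GB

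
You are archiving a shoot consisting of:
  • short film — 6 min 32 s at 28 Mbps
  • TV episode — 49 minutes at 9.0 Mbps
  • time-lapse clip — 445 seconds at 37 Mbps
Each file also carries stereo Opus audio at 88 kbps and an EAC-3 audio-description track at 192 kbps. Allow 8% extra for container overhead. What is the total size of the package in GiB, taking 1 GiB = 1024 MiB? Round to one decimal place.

Audio total: 88 + 192 = 280 kbps = 0.280 Mbps.
short film: 28.280 Mbps × 392 s × 1.08 = 11972.6 Mb
TV episode: 9.280 Mbps × 2940 s × 1.08 = 29465.9 Mb
time-lapse clip: 37.280 Mbps × 445 s × 1.08 = 17916.8 Mb
Total: 59355.2 Mb = 7419.4 MB.
= 6.910 GiB.

6.9 GiB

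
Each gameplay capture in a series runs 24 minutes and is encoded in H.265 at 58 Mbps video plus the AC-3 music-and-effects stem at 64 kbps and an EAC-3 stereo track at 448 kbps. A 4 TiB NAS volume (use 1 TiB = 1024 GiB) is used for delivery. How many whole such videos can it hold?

417

24 min = 1440 s
Audio total: 64 + 448 = 512 kbps = 0.512 Mbps.
Total bitrate: 58.512 Mbps.
Per item: 58.512 Mbps × 1440 s = 84,257 Mb = 10,532 MB.
Capacity: 4 TiB = 35,184,372 Mb; 417.58 items → 417 complete.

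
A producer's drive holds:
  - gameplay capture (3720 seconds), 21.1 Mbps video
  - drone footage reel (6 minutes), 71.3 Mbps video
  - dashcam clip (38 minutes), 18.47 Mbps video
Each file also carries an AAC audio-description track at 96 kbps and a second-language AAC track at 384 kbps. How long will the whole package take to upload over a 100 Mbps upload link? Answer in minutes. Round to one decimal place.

24.9 minutes

Audio total: 96 + 384 = 480 kbps = 0.480 Mbps.
gameplay capture: 21.580 Mbps × 3720 s = 80277.6 Mb
drone footage reel: 71.780 Mbps × 360 s = 25840.8 Mb
dashcam clip: 18.950 Mbps × 2280 s = 43206.0 Mb
Total: 149324.4 Mb = 18665.5 MB.
At 100 Mbps: 149324.4 / 100 = 1493 s ≈ 24.9 minutes.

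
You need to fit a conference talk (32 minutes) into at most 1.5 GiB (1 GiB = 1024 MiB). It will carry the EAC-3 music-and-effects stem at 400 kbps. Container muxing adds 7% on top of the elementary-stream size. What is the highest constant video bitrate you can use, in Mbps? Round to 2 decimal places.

Budget: 1.5 GiB = 12884.9 Mb.
Stream payload after overhead: 12884.9 / 1.07 = 12042.0 Mb.
32 min = 1920 s
Total bitrate budget: 12042.0 Mb / 1920 s = 6.272 Mbps.
Audio: 400 kbps = 0.400 Mbps.
Video: 6.272 − 0.400 = 5.872 Mbps.

5.87 Mbps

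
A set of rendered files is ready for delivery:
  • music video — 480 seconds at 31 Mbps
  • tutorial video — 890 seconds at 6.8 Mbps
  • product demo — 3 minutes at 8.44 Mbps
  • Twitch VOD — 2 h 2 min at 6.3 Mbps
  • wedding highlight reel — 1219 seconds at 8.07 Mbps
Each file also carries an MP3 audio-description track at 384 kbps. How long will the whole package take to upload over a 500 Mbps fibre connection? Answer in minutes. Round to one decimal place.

2.7 minutes

Audio: 384 kbps = 0.384 Mbps.
music video: 31.384 Mbps × 480 s = 15064.3 Mb
tutorial video: 7.184 Mbps × 890 s = 6393.8 Mb
product demo: 8.824 Mbps × 180 s = 1588.3 Mb
Twitch VOD: 6.684 Mbps × 7320 s = 48926.9 Mb
wedding highlight reel: 8.454 Mbps × 1219 s = 10305.4 Mb
Total: 82278.7 Mb = 10284.8 MB.
At 500 Mbps: 82278.7 / 500 = 165 s ≈ 2.74 minutes.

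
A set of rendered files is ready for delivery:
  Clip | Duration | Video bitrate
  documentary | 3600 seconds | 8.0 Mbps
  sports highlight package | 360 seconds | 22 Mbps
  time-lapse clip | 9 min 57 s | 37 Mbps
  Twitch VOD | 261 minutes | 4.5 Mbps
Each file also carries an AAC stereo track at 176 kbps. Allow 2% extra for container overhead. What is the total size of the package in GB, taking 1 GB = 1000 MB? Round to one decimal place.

Audio: 176 kbps = 0.176 Mbps.
documentary: 8.176 Mbps × 3600 s × 1.02 = 30022.3 Mb
sports highlight package: 22.176 Mbps × 360 s × 1.02 = 8143.0 Mb
time-lapse clip: 37.176 Mbps × 597 s × 1.02 = 22638.0 Mb
Twitch VOD: 4.676 Mbps × 15660 s × 1.02 = 74690.7 Mb
Total: 135493.9 Mb = 16936.7 MB.
= 16.94 GB.

16.9 GB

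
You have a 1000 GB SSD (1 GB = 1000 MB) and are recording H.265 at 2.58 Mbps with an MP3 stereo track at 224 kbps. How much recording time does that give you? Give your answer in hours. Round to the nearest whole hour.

Audio: 224 kbps = 0.224 Mbps.
Total bitrate: 2.58 + 0.224 = 2.804 Mbps.
Capacity: 1000 GB = 8,000,000 Mb.
Recording time: 8,000,000 / 2.804 = 2,853,067 s ≈ 793 hours.

793 hours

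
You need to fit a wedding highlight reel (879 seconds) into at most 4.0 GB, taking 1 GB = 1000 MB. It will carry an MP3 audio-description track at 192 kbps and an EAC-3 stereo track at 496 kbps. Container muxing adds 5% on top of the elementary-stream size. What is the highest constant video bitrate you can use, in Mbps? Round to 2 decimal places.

33.98 Mbps

Budget: 4.0 GB = 32000.0 Mb.
Stream payload after overhead: 32000.0 / 1.05 = 30476.2 Mb.
Total bitrate budget: 30476.2 Mb / 879 s = 34.671 Mbps.
Audio total: 192 + 496 = 688 kbps = 0.688 Mbps.
Video: 34.671 − 0.688 = 33.983 Mbps.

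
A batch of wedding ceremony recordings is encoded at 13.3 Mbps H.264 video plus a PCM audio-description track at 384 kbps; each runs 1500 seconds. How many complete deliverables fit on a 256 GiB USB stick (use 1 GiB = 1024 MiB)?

Audio: 384 kbps = 0.384 Mbps.
Total bitrate: 13.684 Mbps.
Per item: 13.684 Mbps × 1500 s = 20,526 Mb = 2,566 MB.
Capacity: 256 GiB = 2,199,023 Mb; 107.13 items → 107 complete.

107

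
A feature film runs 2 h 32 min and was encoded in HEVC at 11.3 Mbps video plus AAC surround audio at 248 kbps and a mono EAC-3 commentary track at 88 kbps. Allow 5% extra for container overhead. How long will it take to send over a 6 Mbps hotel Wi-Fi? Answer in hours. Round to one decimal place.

5.2 hours

2 h 32 min = 152 min = 9120 s
Audio total: 248 + 88 = 336 kbps = 0.336 Mbps.
Total bitrate: 11.636 Mbps.
File: 11.636 Mbps × 9120 s = 106120.3 Mb.
With 5% container overhead: ×1.05. → 111426.3 Mb.
At 6 Mbps: 111426.3 / 6 = 18571.1 s ≈ 5.16 hours.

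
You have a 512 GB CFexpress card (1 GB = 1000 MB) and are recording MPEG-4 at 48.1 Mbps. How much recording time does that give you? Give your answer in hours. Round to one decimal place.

Capacity: 512 GB = 4,096,000 Mb.
Recording time: 4,096,000 / 48.100 = 85,156 s ≈ 23.7 hours.

23.7 hours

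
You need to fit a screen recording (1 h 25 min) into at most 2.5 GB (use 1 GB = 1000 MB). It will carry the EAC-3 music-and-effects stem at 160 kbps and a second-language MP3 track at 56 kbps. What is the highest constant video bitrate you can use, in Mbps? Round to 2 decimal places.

Budget: 2.5 GB = 20000.0 Mb.
1 h 25 min = 85 min = 5100 s
Total bitrate budget: 20000.0 Mb / 5100 s = 3.922 Mbps.
Audio total: 160 + 56 = 216 kbps = 0.216 Mbps.
Video: 3.922 − 0.216 = 3.706 Mbps.

3.71 Mbps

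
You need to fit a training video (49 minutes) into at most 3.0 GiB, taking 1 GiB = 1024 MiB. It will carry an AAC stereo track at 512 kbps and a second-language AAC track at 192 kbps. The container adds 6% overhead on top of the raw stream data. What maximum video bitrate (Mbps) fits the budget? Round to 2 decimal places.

Budget: 3.0 GiB = 25769.8 Mb.
Stream payload after overhead: 25769.8 / 1.06 = 24311.1 Mb.
49 min = 2940 s
Total bitrate budget: 24311.1 Mb / 2940 s = 8.269 Mbps.
Audio total: 512 + 192 = 704 kbps = 0.704 Mbps.
Video: 8.269 − 0.704 = 7.565 Mbps.

7.57 Mbps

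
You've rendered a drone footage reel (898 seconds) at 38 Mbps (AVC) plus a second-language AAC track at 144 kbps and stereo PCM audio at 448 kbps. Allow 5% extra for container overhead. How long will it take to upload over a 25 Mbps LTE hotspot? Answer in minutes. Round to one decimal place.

24.3 minutes

Audio total: 144 + 448 = 592 kbps = 0.592 Mbps.
Total bitrate: 38.592 Mbps.
File: 38.592 Mbps × 898 s = 34655.6 Mb.
With 5% container overhead: ×1.05. → 36388.4 Mb.
At 25 Mbps: 36388.4 / 25 = 1455.5 s ≈ 24.3 minutes.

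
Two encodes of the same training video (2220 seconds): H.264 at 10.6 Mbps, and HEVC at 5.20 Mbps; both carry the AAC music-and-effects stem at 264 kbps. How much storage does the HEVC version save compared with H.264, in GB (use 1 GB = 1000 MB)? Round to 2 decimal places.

1.50 GB

Audio: 264 kbps = 0.264 Mbps.
H.264: 10.864 Mbps × 2220 s = 24118.1 Mb = 3.015 GB.
HEVC: 5.464 Mbps × 2220 s = 12130.1 Mb = 1.516 GB.
Saving: 3.015 − 1.516 = 1.498 GB.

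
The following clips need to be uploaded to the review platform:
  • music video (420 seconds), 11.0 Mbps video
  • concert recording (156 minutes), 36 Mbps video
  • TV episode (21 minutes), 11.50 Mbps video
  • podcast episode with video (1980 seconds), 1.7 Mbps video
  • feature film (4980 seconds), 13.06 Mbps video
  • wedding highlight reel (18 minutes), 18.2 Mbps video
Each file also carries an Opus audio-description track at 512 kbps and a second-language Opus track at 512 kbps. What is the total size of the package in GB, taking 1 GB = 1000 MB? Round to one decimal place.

58.0 GB

Audio total: 512 + 512 = 1024 kbps = 1.024 Mbps.
music video: 12.024 Mbps × 420 s = 5050.1 Mb
concert recording: 37.024 Mbps × 9360 s = 346544.6 Mb
TV episode: 12.524 Mbps × 1260 s = 15780.2 Mb
podcast episode with video: 2.724 Mbps × 1980 s = 5393.5 Mb
feature film: 14.084 Mbps × 4980 s = 70138.3 Mb
wedding highlight reel: 19.224 Mbps × 1080 s = 20761.9 Mb
Total: 463668.7 Mb = 57958.6 MB.
= 57.96 GB.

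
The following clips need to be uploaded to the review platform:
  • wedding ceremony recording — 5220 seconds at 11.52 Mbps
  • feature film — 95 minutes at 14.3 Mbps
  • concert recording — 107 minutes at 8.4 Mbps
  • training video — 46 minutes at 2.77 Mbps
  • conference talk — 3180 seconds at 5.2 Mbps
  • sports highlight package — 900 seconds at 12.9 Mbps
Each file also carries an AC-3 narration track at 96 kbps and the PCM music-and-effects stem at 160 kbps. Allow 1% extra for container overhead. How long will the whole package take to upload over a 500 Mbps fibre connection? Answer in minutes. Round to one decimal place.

Audio total: 96 + 160 = 256 kbps = 0.256 Mbps.
wedding ceremony recording: 11.776 Mbps × 5220 s × 1.01 = 62085.4 Mb
feature film: 14.556 Mbps × 5700 s × 1.01 = 83798.9 Mb
concert recording: 8.656 Mbps × 6420 s × 1.01 = 56127.2 Mb
training video: 3.026 Mbps × 2760 s × 1.01 = 8435.3 Mb
conference talk: 5.456 Mbps × 3180 s × 1.01 = 17523.6 Mb
sports highlight package: 13.156 Mbps × 900 s × 1.01 = 11958.8 Mb
Total: 239929.2 Mb = 29991.2 MB.
At 500 Mbps: 239929.2 / 500 = 480 s ≈ 8 minutes.

8.0 minutes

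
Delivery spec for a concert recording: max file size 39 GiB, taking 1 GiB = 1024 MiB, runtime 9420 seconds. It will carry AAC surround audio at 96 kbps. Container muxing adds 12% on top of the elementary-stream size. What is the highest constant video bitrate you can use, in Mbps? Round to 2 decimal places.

31.66 Mbps

Budget: 39 GiB = 335007.4 Mb.
Stream payload after overhead: 335007.4 / 1.12 = 299113.8 Mb.
Total bitrate budget: 299113.8 Mb / 9420 s = 31.753 Mbps.
Audio: 96 kbps = 0.096 Mbps.
Video: 31.753 − 0.096 = 31.657 Mbps.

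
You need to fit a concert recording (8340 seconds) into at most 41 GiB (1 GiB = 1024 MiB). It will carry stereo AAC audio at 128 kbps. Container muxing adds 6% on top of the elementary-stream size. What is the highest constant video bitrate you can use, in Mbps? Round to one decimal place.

39.7 Mbps

Budget: 41 GiB = 352187.3 Mb.
Stream payload after overhead: 352187.3 / 1.06 = 332252.2 Mb.
Total bitrate budget: 332252.2 Mb / 8340 s = 39.838 Mbps.
Audio: 128 kbps = 0.128 Mbps.
Video: 39.838 − 0.128 = 39.710 Mbps.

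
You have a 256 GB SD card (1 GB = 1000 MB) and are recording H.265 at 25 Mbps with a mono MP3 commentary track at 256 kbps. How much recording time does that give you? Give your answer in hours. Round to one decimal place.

22.5 hours

Audio: 256 kbps = 0.256 Mbps.
Total bitrate: 25 + 0.256 = 25.256 Mbps.
Capacity: 256 GB = 2,048,000 Mb.
Recording time: 2,048,000 / 25.256 = 81,090 s ≈ 22.5 hours.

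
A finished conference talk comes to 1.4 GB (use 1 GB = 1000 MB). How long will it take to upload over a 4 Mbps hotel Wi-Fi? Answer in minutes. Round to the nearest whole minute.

File: 1.4 GB = 11200.0 Mb.
At 4 Mbps: 11200.0 / 4 = 2800.0 s ≈ 46.7 minutes.

47 minutes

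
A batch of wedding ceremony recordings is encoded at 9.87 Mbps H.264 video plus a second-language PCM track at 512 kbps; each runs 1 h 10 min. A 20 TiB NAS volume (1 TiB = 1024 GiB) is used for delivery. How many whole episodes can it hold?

4034

1 h 10 min = 70 min = 4200 s
Audio: 512 kbps = 0.512 Mbps.
Total bitrate: 10.382 Mbps.
Per item: 10.382 Mbps × 4200 s = 43,604 Mb = 5,451 MB.
Capacity: 20 TiB = 175,921,860 Mb; 4034.50 items → 4034 complete.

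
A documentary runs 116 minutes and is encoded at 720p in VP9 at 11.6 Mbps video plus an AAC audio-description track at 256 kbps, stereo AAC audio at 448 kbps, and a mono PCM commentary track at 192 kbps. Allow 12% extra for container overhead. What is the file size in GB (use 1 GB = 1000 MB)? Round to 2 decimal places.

116 min = 6960 s
Audio total: 256 + 448 + 192 = 896 kbps = 0.896 Mbps.
Total bitrate: 11.6 + 0.896 = 12.496 Mbps.
Stream data: 12.496 Mbps × 6960 s = 86972.2 Mb.
With 12% container overhead: ×1.12.
97,409 Mb ÷ 8 = 12,176 MB → 12.18 GB.

12.18 GB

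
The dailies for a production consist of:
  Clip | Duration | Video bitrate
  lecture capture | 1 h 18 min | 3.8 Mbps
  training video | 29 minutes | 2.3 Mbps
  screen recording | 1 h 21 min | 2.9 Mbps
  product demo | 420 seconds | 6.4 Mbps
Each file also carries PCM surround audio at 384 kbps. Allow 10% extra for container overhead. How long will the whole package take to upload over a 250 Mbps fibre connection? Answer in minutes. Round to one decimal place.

3.2 minutes

Audio: 384 kbps = 0.384 Mbps.
lecture capture: 4.184 Mbps × 4680 s × 1.10 = 21539.2 Mb
training video: 2.684 Mbps × 1740 s × 1.10 = 5137.2 Mb
screen recording: 3.284 Mbps × 4860 s × 1.10 = 17556.3 Mb
product demo: 6.784 Mbps × 420 s × 1.10 = 3134.2 Mb
Total: 47366.9 Mb = 5920.9 MB.
At 250 Mbps: 47366.9 / 250 = 189 s ≈ 3.16 minutes.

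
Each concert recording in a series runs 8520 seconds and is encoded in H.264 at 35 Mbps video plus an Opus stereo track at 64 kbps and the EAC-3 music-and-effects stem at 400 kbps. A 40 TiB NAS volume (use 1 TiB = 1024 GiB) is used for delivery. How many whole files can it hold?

Audio total: 64 + 400 = 464 kbps = 0.464 Mbps.
Total bitrate: 35.464 Mbps.
Per item: 35.464 Mbps × 8520 s = 302,153 Mb = 37,769 MB.
Capacity: 40 TiB = 351,843,721 Mb; 1164.45 items → 1164 complete.

1164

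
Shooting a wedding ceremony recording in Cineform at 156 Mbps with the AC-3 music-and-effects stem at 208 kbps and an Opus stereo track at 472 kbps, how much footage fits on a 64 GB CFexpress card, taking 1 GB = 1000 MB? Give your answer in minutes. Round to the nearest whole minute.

54 minutes

Audio total: 208 + 472 = 680 kbps = 0.680 Mbps.
Total bitrate: 156 + 0.680 = 156.680 Mbps.
Capacity: 64 GB = 512,000 Mb.
Recording time: 512,000 / 156.680 = 3,268 s ≈ 54.5 minutes.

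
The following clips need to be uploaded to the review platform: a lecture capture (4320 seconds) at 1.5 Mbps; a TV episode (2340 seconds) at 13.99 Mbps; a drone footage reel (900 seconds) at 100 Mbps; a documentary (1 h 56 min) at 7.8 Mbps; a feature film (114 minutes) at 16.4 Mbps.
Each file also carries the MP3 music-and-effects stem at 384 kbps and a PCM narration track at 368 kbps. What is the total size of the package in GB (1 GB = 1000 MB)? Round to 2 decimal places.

38.97 GB

Audio total: 384 + 368 = 752 kbps = 0.752 Mbps.
lecture capture: 2.252 Mbps × 4320 s = 9728.6 Mb
TV episode: 14.742 Mbps × 2340 s = 34496.3 Mb
drone footage reel: 100.752 Mbps × 900 s = 90676.8 Mb
documentary: 8.552 Mbps × 6960 s = 59521.9 Mb
feature film: 17.152 Mbps × 6840 s = 117319.7 Mb
Total: 311743.3 Mb = 38967.9 MB.
= 38.97 GB.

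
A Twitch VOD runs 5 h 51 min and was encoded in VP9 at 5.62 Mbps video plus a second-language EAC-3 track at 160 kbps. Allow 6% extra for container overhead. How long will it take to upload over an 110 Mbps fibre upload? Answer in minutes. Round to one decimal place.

5 h 51 min = 351 min = 21060 s
Audio: 160 kbps = 0.160 Mbps.
Total bitrate: 5.780 Mbps.
File: 5.780 Mbps × 21060 s = 121726.8 Mb.
With 6% container overhead: ×1.06. → 129030.4 Mb.
At 110 Mbps: 129030.4 / 110 = 1173.0 s ≈ 19.6 minutes.

19.6 minutes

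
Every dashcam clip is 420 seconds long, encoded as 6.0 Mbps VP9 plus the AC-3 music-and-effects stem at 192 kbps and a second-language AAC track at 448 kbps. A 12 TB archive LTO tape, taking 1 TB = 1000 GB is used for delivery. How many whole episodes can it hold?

Audio total: 192 + 448 = 640 kbps = 0.640 Mbps.
Total bitrate: 6.640 Mbps.
Per item: 6.640 Mbps × 420 s = 2,789 Mb = 348.6 MB.
Capacity: 12 TB = 96,000,000 Mb; 34423.41 items → 34423 complete.

34423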